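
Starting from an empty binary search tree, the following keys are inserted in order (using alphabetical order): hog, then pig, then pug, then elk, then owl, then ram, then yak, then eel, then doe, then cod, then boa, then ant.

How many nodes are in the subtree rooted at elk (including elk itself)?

Resulting structure (node: left, right):
  hog: L=elk, R=pig
  pig: L=owl, R=pug
  pug: L=–, R=ram
  elk: L=eel, R=–
  owl: L=–, R=–
  ram: L=–, R=yak
  yak: L=–, R=–
  eel: L=doe, R=–
  doe: L=cod, R=–
  cod: L=boa, R=–
  boa: L=ant, R=–
  ant: L=–, R=–

Subtree rooted at elk contains: elk, eel, doe, cod, boa, ant — 6 nodes.

6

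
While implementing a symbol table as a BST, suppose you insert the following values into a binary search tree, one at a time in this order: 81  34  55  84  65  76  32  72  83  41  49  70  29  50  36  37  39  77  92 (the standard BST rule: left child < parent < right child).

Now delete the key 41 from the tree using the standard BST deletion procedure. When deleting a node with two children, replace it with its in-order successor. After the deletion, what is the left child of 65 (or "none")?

Resulting structure (node: left, right):
  81: L=34, R=84
  34: L=32, R=55
  55: L=41, R=65
  84: L=83, R=92
  65: L=–, R=76
  76: L=72, R=77
  32: L=29, R=–
  72: L=70, R=–
  83: L=–, R=–
  41: L=36, R=49
  49: L=–, R=50
  70: L=–, R=–
  29: L=–, R=–
  50: L=–, R=–
  36: L=–, R=37
  37: L=–, R=39
  39: L=–, R=–
  77: L=–, R=–
  92: L=–, R=–

Delete 41 (two children — replace with in-order successor).
After deletion, 65's left child: none.

none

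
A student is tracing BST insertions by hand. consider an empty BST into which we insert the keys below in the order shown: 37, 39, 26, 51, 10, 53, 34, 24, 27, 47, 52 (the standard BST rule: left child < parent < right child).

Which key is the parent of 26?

37

37: root
39: right child of 37 (depth 1)
26: left child of 37 (depth 1)
51: right child of 39 (depth 2)
10: left child of 26 (depth 2)
53: right child of 51 (depth 3)
34: right child of 26 (depth 2)
24: right child of 10 (depth 3)
27: left child of 34 (depth 3)
47: left child of 51 (depth 3)
52: left child of 53 (depth 4)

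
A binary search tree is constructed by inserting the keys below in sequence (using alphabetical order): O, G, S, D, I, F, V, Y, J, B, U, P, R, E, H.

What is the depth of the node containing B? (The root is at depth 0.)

3

Insert O: tree is empty, so O becomes the root.
Insert G: G < O → go left. Place as left child of O.
Insert S: S > O → go right. Place as right child of O.
Insert D: D < O → go left; D < G → go left. Place as left child of G.
Insert I: I < O → go left; I > G → go right. Place as right child of G.
Insert F: F < O → go left; F < G → go left; F > D → go right. Place as right child of D.
Insert V: V > O → go right; V > S → go right. Place as right child of S.
Insert Y: Y > O → go right; Y > S → go right; Y > V → go right. Place as right child of V.
Insert J: J < O → go left; J > G → go right; J > I → go right. Place as right child of I.
Insert B: B < O → go left; B < G → go left; B < D → go left. Place as left child of D.
Insert U: U > O → go right; U > S → go right; U < V → go left. Place as left child of V.
Insert P: P > O → go right; P < S → go left. Place as left child of S.
Insert R: R > O → go right; R < S → go left; R > P → go right. Place as right child of P.
Insert E: E < O → go left; E < G → go left; E > D → go right; E < F → go left. Place as left child of F.
Insert H: H < O → go left; H > G → go right; H < I → go left. Place as left child of I.

Path to B: O → G → D → B, which is 3 edges.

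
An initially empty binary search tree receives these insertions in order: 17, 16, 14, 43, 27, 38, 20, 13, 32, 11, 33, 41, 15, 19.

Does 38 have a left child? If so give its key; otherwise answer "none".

32

Resulting structure (node: left, right):
  17: L=16, R=43
  16: L=14, R=–
  14: L=13, R=15
  43: L=27, R=–
  27: L=20, R=38
  38: L=32, R=41
  20: L=19, R=–
  13: L=11, R=–
  32: L=–, R=33
  11: L=–, R=–
  33: L=–, R=–
  41: L=–, R=–
  15: L=–, R=–
  19: L=–, R=–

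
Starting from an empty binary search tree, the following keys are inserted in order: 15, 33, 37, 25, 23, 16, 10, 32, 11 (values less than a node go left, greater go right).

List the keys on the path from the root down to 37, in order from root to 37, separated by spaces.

Insert 15: tree is empty, so 15 becomes the root.
Insert 33: 33 > 15 → go right. Place as right child of 15.
Insert 37: 37 > 15 → go right; 37 > 33 → go right. Place as right child of 33.
Insert 25: 25 > 15 → go right; 25 < 33 → go left. Place as left child of 33.
Insert 23: 23 > 15 → go right; 23 < 33 → go left; 23 < 25 → go left. Place as left child of 25.
Insert 16: 16 > 15 → go right; 16 < 33 → go left; 16 < 25 → go left; 16 < 23 → go left. Place as left child of 23.
Insert 10: 10 < 15 → go left. Place as left child of 15.
Insert 32: 32 > 15 → go right; 32 < 33 → go left; 32 > 25 → go right. Place as right child of 25.
Insert 11: 11 < 15 → go left; 11 > 10 → go right. Place as right child of 10.

15 33 37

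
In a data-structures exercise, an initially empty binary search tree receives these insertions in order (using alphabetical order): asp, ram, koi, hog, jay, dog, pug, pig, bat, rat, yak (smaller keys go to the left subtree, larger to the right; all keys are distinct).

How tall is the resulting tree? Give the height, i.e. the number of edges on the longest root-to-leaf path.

5

asp: root
ram: right child of asp (depth 1)
koi: left child of ram (depth 2)
hog: left child of koi (depth 3)
jay: right child of hog (depth 4)
dog: left child of hog (depth 4)
pug: right child of koi (depth 3)
pig: left child of pug (depth 4)
bat: left child of dog (depth 5)
rat: right child of ram (depth 2)
yak: right child of rat (depth 3)

The deepest node is bat at depth 5.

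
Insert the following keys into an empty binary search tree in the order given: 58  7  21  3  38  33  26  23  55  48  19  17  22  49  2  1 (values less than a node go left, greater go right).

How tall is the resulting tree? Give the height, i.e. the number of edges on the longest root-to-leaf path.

7

Insert 58: tree is empty, so 58 becomes the root.
Insert 7: 7 < 58 → go left. Place as left child of 58.
Insert 21: 21 < 58 → go left; 21 > 7 → go right. Place as right child of 7.
Insert 3: 3 < 58 → go left; 3 < 7 → go left. Place as left child of 7.
Insert 38: 38 < 58 → go left; 38 > 7 → go right; 38 > 21 → go right. Place as right child of 21.
Insert 33: 33 < 58 → go left; 33 > 7 → go right; 33 > 21 → go right; 33 < 38 → go left. Place as left child of 38.
Insert 26: 26 < 58 → go left; 26 > 7 → go right; 26 > 21 → go right; 26 < 38 → go left; 26 < 33 → go left. Place as left child of 33.
Insert 23: 23 < 58 → go left; 23 > 7 → go right; 23 > 21 → go right; 23 < 38 → go left; 23 < 33 → go left; 23 < 26 → go left. Place as left child of 26.
Insert 55: 55 < 58 → go left; 55 > 7 → go right; 55 > 21 → go right; 55 > 38 → go right. Place as right child of 38.
Insert 48: 48 < 58 → go left; 48 > 7 → go right; 48 > 21 → go right; 48 > 38 → go right; 48 < 55 → go left. Place as left child of 55.
Insert 19: 19 < 58 → go left; 19 > 7 → go right; 19 < 21 → go left. Place as left child of 21.
Insert 17: 17 < 58 → go left; 17 > 7 → go right; 17 < 21 → go left; 17 < 19 → go left. Place as left child of 19.
Insert 22: 22 < 58 → go left; 22 > 7 → go right; 22 > 21 → go right; 22 < 38 → go left; 22 < 33 → go left; 22 < 26 → go left; 22 < 23 → go left. Place as left child of 23.
Insert 49: 49 < 58 → go left; 49 > 7 → go right; 49 > 21 → go right; 49 > 38 → go right; 49 < 55 → go left; 49 > 48 → go right. Place as right child of 48.
Insert 2: 2 < 58 → go left; 2 < 7 → go left; 2 < 3 → go left. Place as left child of 3.
Insert 1: 1 < 58 → go left; 1 < 7 → go left; 1 < 3 → go left; 1 < 2 → go left. Place as left child of 2.

The deepest node is 22 at depth 7.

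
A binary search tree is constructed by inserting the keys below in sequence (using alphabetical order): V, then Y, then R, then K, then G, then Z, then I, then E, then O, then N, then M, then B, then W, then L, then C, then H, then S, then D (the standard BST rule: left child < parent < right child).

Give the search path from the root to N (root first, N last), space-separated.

V: root
Y: right child of V (depth 1)
R: left child of V (depth 1)
K: left child of R (depth 2)
G: left child of K (depth 3)
Z: right child of Y (depth 2)
I: right child of G (depth 4)
E: left child of G (depth 4)
O: right child of K (depth 3)
N: left child of O (depth 4)
M: left child of N (depth 5)
B: left child of E (depth 5)
W: left child of Y (depth 2)
L: left child of M (depth 6)
C: right child of B (depth 6)
H: left child of I (depth 5)
S: right child of R (depth 2)
D: right child of C (depth 7)

V R K O N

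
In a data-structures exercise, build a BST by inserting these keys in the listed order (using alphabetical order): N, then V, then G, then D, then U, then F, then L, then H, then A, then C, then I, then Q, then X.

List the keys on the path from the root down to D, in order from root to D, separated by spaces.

Insert N: tree is empty, so N becomes the root.
Insert V: V > N → go right. Place as right child of N.
Insert G: G < N → go left. Place as left child of N.
Insert D: D < N → go left; D < G → go left. Place as left child of G.
Insert U: U > N → go right; U < V → go left. Place as left child of V.
Insert F: F < N → go left; F < G → go left; F > D → go right. Place as right child of D.
Insert L: L < N → go left; L > G → go right. Place as right child of G.
Insert H: H < N → go left; H > G → go right; H < L → go left. Place as left child of L.
Insert A: A < N → go left; A < G → go left; A < D → go left. Place as left child of D.
Insert C: C < N → go left; C < G → go left; C < D → go left; C > A → go right. Place as right child of A.
Insert I: I < N → go left; I > G → go right; I < L → go left; I > H → go right. Place as right child of H.
Insert Q: Q > N → go right; Q < V → go left; Q < U → go left. Place as left child of U.
Insert X: X > N → go right; X > V → go right. Place as right child of V.

N G D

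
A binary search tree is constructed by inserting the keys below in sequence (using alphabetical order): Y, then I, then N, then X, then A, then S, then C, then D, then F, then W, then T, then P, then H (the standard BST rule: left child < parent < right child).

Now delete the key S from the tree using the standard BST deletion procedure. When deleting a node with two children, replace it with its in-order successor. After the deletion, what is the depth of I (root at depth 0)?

1

Resulting structure (node: left, right):
  Y: L=I, R=–
  I: L=A, R=N
  N: L=–, R=X
  X: L=S, R=–
  A: L=–, R=C
  S: L=P, R=W
  C: L=–, R=D
  D: L=–, R=F
  F: L=–, R=H
  W: L=T, R=–
  T: L=–, R=–
  P: L=–, R=–
  H: L=–, R=–

Delete S (two children — replace with in-order successor).
After deletion, path to I: Y → I.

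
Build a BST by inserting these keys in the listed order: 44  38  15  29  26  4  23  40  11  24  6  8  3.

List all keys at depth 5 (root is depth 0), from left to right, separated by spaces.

44: root
38: left child of 44 (depth 1)
15: left child of 38 (depth 2)
29: right child of 15 (depth 3)
26: left child of 29 (depth 4)
4: left child of 15 (depth 3)
23: left child of 26 (depth 5)
40: right child of 38 (depth 2)
11: right child of 4 (depth 4)
24: right child of 23 (depth 6)
6: left child of 11 (depth 5)
8: right child of 6 (depth 6)
3: left child of 4 (depth 4)

6 23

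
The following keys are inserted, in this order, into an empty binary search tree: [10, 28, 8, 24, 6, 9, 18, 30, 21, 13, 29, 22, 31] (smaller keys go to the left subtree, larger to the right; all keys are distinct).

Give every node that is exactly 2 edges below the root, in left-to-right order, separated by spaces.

6 9 24 30

Insert 10: tree is empty, so 10 becomes the root.
Insert 28: 28 > 10 → go right. Place as right child of 10.
Insert 8: 8 < 10 → go left. Place as left child of 10.
Insert 24: 24 > 10 → go right; 24 < 28 → go left. Place as left child of 28.
Insert 6: 6 < 10 → go left; 6 < 8 → go left. Place as left child of 8.
Insert 9: 9 < 10 → go left; 9 > 8 → go right. Place as right child of 8.
Insert 18: 18 > 10 → go right; 18 < 28 → go left; 18 < 24 → go left. Place as left child of 24.
Insert 30: 30 > 10 → go right; 30 > 28 → go right. Place as right child of 28.
Insert 21: 21 > 10 → go right; 21 < 28 → go left; 21 < 24 → go left; 21 > 18 → go right. Place as right child of 18.
Insert 13: 13 > 10 → go right; 13 < 28 → go left; 13 < 24 → go left; 13 < 18 → go left. Place as left child of 18.
Insert 29: 29 > 10 → go right; 29 > 28 → go right; 29 < 30 → go left. Place as left child of 30.
Insert 22: 22 > 10 → go right; 22 < 28 → go left; 22 < 24 → go left; 22 > 18 → go right; 22 > 21 → go right. Place as right child of 21.
Insert 31: 31 > 10 → go right; 31 > 28 → go right; 31 > 30 → go right. Place as right child of 30.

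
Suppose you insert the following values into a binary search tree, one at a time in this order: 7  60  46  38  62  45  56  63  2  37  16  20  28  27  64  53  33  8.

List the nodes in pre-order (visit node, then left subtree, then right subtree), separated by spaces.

7 2 60 46 38 37 16 8 20 28 27 33 45 56 53 62 63 64

Insert 7: tree is empty, so 7 becomes the root.
Insert 60: 60 > 7 → go right. Place as right child of 7.
Insert 46: 46 > 7 → go right; 46 < 60 → go left. Place as left child of 60.
Insert 38: 38 > 7 → go right; 38 < 60 → go left; 38 < 46 → go left. Place as left child of 46.
Insert 62: 62 > 7 → go right; 62 > 60 → go right. Place as right child of 60.
Insert 45: 45 > 7 → go right; 45 < 60 → go left; 45 < 46 → go left; 45 > 38 → go right. Place as right child of 38.
Insert 56: 56 > 7 → go right; 56 < 60 → go left; 56 > 46 → go right. Place as right child of 46.
Insert 63: 63 > 7 → go right; 63 > 60 → go right; 63 > 62 → go right. Place as right child of 62.
Insert 2: 2 < 7 → go left. Place as left child of 7.
Insert 37: 37 > 7 → go right; 37 < 60 → go left; 37 < 46 → go left; 37 < 38 → go left. Place as left child of 38.
Insert 16: 16 > 7 → go right; 16 < 60 → go left; 16 < 46 → go left; 16 < 38 → go left; 16 < 37 → go left. Place as left child of 37.
Insert 20: 20 > 7 → go right; 20 < 60 → go left; 20 < 46 → go left; 20 < 38 → go left; 20 < 37 → go left; 20 > 16 → go right. Place as right child of 16.
Insert 28: 28 > 7 → go right; 28 < 60 → go left; 28 < 46 → go left; 28 < 38 → go left; 28 < 37 → go left; 28 > 16 → go right; 28 > 20 → go right. Place as right child of 20.
Insert 27: 27 > 7 → go right; 27 < 60 → go left; 27 < 46 → go left; 27 < 38 → go left; 27 < 37 → go left; 27 > 16 → go right; 27 > 20 → go right; 27 < 28 → go left. Place as left child of 28.
Insert 64: 64 > 7 → go right; 64 > 60 → go right; 64 > 62 → go right; 64 > 63 → go right. Place as right child of 63.
Insert 53: 53 > 7 → go right; 53 < 60 → go left; 53 > 46 → go right; 53 < 56 → go left. Place as left child of 56.
Insert 33: 33 > 7 → go right; 33 < 60 → go left; 33 < 46 → go left; 33 < 38 → go left; 33 < 37 → go left; 33 > 16 → go right; 33 > 20 → go right; 33 > 28 → go right. Place as right child of 28.
Insert 8: 8 > 7 → go right; 8 < 60 → go left; 8 < 46 → go left; 8 < 38 → go left; 8 < 37 → go left; 8 < 16 → go left. Place as left child of 16.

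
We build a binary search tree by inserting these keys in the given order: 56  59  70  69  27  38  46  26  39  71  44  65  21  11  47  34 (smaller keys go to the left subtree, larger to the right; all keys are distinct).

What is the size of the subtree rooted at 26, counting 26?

Insert 56: tree is empty, so 56 becomes the root.
Insert 59: 59 > 56 → go right. Place as right child of 56.
Insert 70: 70 > 56 → go right; 70 > 59 → go right. Place as right child of 59.
Insert 69: 69 > 56 → go right; 69 > 59 → go right; 69 < 70 → go left. Place as left child of 70.
Insert 27: 27 < 56 → go left. Place as left child of 56.
Insert 38: 38 < 56 → go left; 38 > 27 → go right. Place as right child of 27.
Insert 46: 46 < 56 → go left; 46 > 27 → go right; 46 > 38 → go right. Place as right child of 38.
Insert 26: 26 < 56 → go left; 26 < 27 → go left. Place as left child of 27.
Insert 39: 39 < 56 → go left; 39 > 27 → go right; 39 > 38 → go right; 39 < 46 → go left. Place as left child of 46.
Insert 71: 71 > 56 → go right; 71 > 59 → go right; 71 > 70 → go right. Place as right child of 70.
Insert 44: 44 < 56 → go left; 44 > 27 → go right; 44 > 38 → go right; 44 < 46 → go left; 44 > 39 → go right. Place as right child of 39.
Insert 65: 65 > 56 → go right; 65 > 59 → go right; 65 < 70 → go left; 65 < 69 → go left. Place as left child of 69.
Insert 21: 21 < 56 → go left; 21 < 27 → go left; 21 < 26 → go left. Place as left child of 26.
Insert 11: 11 < 56 → go left; 11 < 27 → go left; 11 < 26 → go left; 11 < 21 → go left. Place as left child of 21.
Insert 47: 47 < 56 → go left; 47 > 27 → go right; 47 > 38 → go right; 47 > 46 → go right. Place as right child of 46.
Insert 34: 34 < 56 → go left; 34 > 27 → go right; 34 < 38 → go left. Place as left child of 38.

Subtree rooted at 26 contains: 26, 21, 11 — 3 nodes.

3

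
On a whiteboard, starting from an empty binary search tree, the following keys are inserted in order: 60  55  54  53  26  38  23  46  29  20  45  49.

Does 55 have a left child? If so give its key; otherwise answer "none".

54

60: root
55: left child of 60 (depth 1)
54: left child of 55 (depth 2)
53: left child of 54 (depth 3)
26: left child of 53 (depth 4)
38: right child of 26 (depth 5)
23: left child of 26 (depth 5)
46: right child of 38 (depth 6)
29: left child of 38 (depth 6)
20: left child of 23 (depth 6)
45: left child of 46 (depth 7)
49: right child of 46 (depth 7)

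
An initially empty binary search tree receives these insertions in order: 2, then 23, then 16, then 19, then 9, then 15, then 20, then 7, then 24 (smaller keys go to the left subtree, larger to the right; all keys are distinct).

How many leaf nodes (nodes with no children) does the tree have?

4

Insert 2: tree is empty, so 2 becomes the root.
Insert 23: 23 > 2 → go right. Place as right child of 2.
Insert 16: 16 > 2 → go right; 16 < 23 → go left. Place as left child of 23.
Insert 19: 19 > 2 → go right; 19 < 23 → go left; 19 > 16 → go right. Place as right child of 16.
Insert 9: 9 > 2 → go right; 9 < 23 → go left; 9 < 16 → go left. Place as left child of 16.
Insert 15: 15 > 2 → go right; 15 < 23 → go left; 15 < 16 → go left; 15 > 9 → go right. Place as right child of 9.
Insert 20: 20 > 2 → go right; 20 < 23 → go left; 20 > 16 → go right; 20 > 19 → go right. Place as right child of 19.
Insert 7: 7 > 2 → go right; 7 < 23 → go left; 7 < 16 → go left; 7 < 9 → go left. Place as left child of 9.
Insert 24: 24 > 2 → go right; 24 > 23 → go right. Place as right child of 23.

Leaves: 7, 15, 20, 24 — 4 in total.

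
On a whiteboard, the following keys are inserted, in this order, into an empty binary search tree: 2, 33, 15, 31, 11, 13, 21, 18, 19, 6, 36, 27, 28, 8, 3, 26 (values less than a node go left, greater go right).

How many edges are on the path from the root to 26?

Resulting structure (node: left, right):
  2: L=–, R=33
  33: L=15, R=36
  15: L=11, R=31
  31: L=21, R=–
  11: L=6, R=13
  13: L=–, R=–
  21: L=18, R=27
  18: L=–, R=19
  19: L=–, R=–
  6: L=3, R=8
  36: L=–, R=–
  27: L=26, R=28
  28: L=–, R=–
  8: L=–, R=–
  3: L=–, R=–
  26: L=–, R=–

Path to 26: 2 → 33 → 15 → 31 → 21 → 27 → 26, which is 6 edges.

6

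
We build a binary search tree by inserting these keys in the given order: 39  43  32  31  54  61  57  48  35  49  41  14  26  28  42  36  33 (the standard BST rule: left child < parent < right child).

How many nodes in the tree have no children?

Insert 39: tree is empty, so 39 becomes the root.
Insert 43: 43 > 39 → go right. Place as right child of 39.
Insert 32: 32 < 39 → go left. Place as left child of 39.
Insert 31: 31 < 39 → go left; 31 < 32 → go left. Place as left child of 32.
Insert 54: 54 > 39 → go right; 54 > 43 → go right. Place as right child of 43.
Insert 61: 61 > 39 → go right; 61 > 43 → go right; 61 > 54 → go right. Place as right child of 54.
Insert 57: 57 > 39 → go right; 57 > 43 → go right; 57 > 54 → go right; 57 < 61 → go left. Place as left child of 61.
Insert 48: 48 > 39 → go right; 48 > 43 → go right; 48 < 54 → go left. Place as left child of 54.
Insert 35: 35 < 39 → go left; 35 > 32 → go right. Place as right child of 32.
Insert 49: 49 > 39 → go right; 49 > 43 → go right; 49 < 54 → go left; 49 > 48 → go right. Place as right child of 48.
Insert 41: 41 > 39 → go right; 41 < 43 → go left. Place as left child of 43.
Insert 14: 14 < 39 → go left; 14 < 32 → go left; 14 < 31 → go left. Place as left child of 31.
Insert 26: 26 < 39 → go left; 26 < 32 → go left; 26 < 31 → go left; 26 > 14 → go right. Place as right child of 14.
Insert 28: 28 < 39 → go left; 28 < 32 → go left; 28 < 31 → go left; 28 > 14 → go right; 28 > 26 → go right. Place as right child of 26.
Insert 42: 42 > 39 → go right; 42 < 43 → go left; 42 > 41 → go right. Place as right child of 41.
Insert 36: 36 < 39 → go left; 36 > 32 → go right; 36 > 35 → go right. Place as right child of 35.
Insert 33: 33 < 39 → go left; 33 > 32 → go right; 33 < 35 → go left. Place as left child of 35.

Leaves: 28, 33, 36, 42, 49, 57 — 6 in total.

6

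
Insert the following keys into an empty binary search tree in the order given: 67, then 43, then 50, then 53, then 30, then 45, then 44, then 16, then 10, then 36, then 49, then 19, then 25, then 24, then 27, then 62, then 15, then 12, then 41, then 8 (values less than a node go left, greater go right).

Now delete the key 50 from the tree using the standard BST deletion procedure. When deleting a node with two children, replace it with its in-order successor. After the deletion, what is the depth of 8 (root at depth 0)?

5

67: root
43: left child of 67 (depth 1)
50: right child of 43 (depth 2)
53: right child of 50 (depth 3)
30: left child of 43 (depth 2)
45: left child of 50 (depth 3)
44: left child of 45 (depth 4)
16: left child of 30 (depth 3)
10: left child of 16 (depth 4)
36: right child of 30 (depth 3)
49: right child of 45 (depth 4)
19: right child of 16 (depth 4)
25: right child of 19 (depth 5)
24: left child of 25 (depth 6)
27: right child of 25 (depth 6)
62: right child of 53 (depth 4)
15: right child of 10 (depth 5)
12: left child of 15 (depth 6)
41: right child of 36 (depth 4)
8: left child of 10 (depth 5)

Delete 50 (two children — replace with in-order successor).
After deletion, path to 8: 67 → 43 → 30 → 16 → 10 → 8.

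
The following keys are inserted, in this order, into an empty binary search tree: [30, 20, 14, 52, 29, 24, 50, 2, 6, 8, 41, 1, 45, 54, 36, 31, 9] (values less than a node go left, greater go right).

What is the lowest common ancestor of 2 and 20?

Resulting structure (node: left, right):
  30: L=20, R=52
  20: L=14, R=29
  14: L=2, R=–
  52: L=50, R=54
  29: L=24, R=–
  24: L=–, R=–
  50: L=41, R=–
  2: L=1, R=6
  6: L=–, R=8
  8: L=–, R=9
  41: L=36, R=45
  1: L=–, R=–
  45: L=–, R=–
  54: L=–, R=–
  36: L=31, R=–
  31: L=–, R=–
  9: L=–, R=–

Path to 2: 30 → 20 → 14 → 2
Path to 20: 30 → 20
20 lies on both paths and is an ancestor of the other node.

20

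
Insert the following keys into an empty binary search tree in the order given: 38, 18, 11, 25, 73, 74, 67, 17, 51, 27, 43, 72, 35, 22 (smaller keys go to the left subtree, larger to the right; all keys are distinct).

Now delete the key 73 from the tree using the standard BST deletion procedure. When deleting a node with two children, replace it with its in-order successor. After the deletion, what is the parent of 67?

Insert 38: tree is empty, so 38 becomes the root.
Insert 18: 18 < 38 → go left. Place as left child of 38.
Insert 11: 11 < 38 → go left; 11 < 18 → go left. Place as left child of 18.
Insert 25: 25 < 38 → go left; 25 > 18 → go right. Place as right child of 18.
Insert 73: 73 > 38 → go right. Place as right child of 38.
Insert 74: 74 > 38 → go right; 74 > 73 → go right. Place as right child of 73.
Insert 67: 67 > 38 → go right; 67 < 73 → go left. Place as left child of 73.
Insert 17: 17 < 38 → go left; 17 < 18 → go left; 17 > 11 → go right. Place as right child of 11.
Insert 51: 51 > 38 → go right; 51 < 73 → go left; 51 < 67 → go left. Place as left child of 67.
Insert 27: 27 < 38 → go left; 27 > 18 → go right; 27 > 25 → go right. Place as right child of 25.
Insert 43: 43 > 38 → go right; 43 < 73 → go left; 43 < 67 → go left; 43 < 51 → go left. Place as left child of 51.
Insert 72: 72 > 38 → go right; 72 < 73 → go left; 72 > 67 → go right. Place as right child of 67.
Insert 35: 35 < 38 → go left; 35 > 18 → go right; 35 > 25 → go right; 35 > 27 → go right. Place as right child of 27.
Insert 22: 22 < 38 → go left; 22 > 18 → go right; 22 < 25 → go left. Place as left child of 25.

Delete 73 (two children — replace with in-order successor).
After deletion, 67's parent is 74.

74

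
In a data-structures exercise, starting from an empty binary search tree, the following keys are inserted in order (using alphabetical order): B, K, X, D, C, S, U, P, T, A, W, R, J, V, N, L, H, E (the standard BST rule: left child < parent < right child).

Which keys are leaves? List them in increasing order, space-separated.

A C E L R T V

Insert B: tree is empty, so B becomes the root.
Insert K: K > B → go right. Place as right child of B.
Insert X: X > B → go right; X > K → go right. Place as right child of K.
Insert D: D > B → go right; D < K → go left. Place as left child of K.
Insert C: C > B → go right; C < K → go left; C < D → go left. Place as left child of D.
Insert S: S > B → go right; S > K → go right; S < X → go left. Place as left child of X.
Insert U: U > B → go right; U > K → go right; U < X → go left; U > S → go right. Place as right child of S.
Insert P: P > B → go right; P > K → go right; P < X → go left; P < S → go left. Place as left child of S.
Insert T: T > B → go right; T > K → go right; T < X → go left; T > S → go right; T < U → go left. Place as left child of U.
Insert A: A < B → go left. Place as left child of B.
Insert W: W > B → go right; W > K → go right; W < X → go left; W > S → go right; W > U → go right. Place as right child of U.
Insert R: R > B → go right; R > K → go right; R < X → go left; R < S → go left; R > P → go right. Place as right child of P.
Insert J: J > B → go right; J < K → go left; J > D → go right. Place as right child of D.
Insert V: V > B → go right; V > K → go right; V < X → go left; V > S → go right; V > U → go right; V < W → go left. Place as left child of W.
Insert N: N > B → go right; N > K → go right; N < X → go left; N < S → go left; N < P → go left. Place as left child of P.
Insert L: L > B → go right; L > K → go right; L < X → go left; L < S → go left; L < P → go left; L < N → go left. Place as left child of N.
Insert H: H > B → go right; H < K → go left; H > D → go right; H < J → go left. Place as left child of J.
Insert E: E > B → go right; E < K → go left; E > D → go right; E < J → go left; E < H → go left. Place as left child of H.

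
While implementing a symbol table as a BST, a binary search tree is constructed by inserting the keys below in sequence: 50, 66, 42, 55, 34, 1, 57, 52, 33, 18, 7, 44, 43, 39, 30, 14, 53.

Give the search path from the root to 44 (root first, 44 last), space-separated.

Resulting structure (node: left, right):
  50: L=42, R=66
  66: L=55, R=–
  42: L=34, R=44
  55: L=52, R=57
  34: L=1, R=39
  1: L=–, R=33
  57: L=–, R=–
  52: L=–, R=53
  33: L=18, R=–
  18: L=7, R=30
  7: L=–, R=14
  44: L=43, R=–
  43: L=–, R=–
  39: L=–, R=–
  30: L=–, R=–
  14: L=–, R=–
  53: L=–, R=–

50 42 44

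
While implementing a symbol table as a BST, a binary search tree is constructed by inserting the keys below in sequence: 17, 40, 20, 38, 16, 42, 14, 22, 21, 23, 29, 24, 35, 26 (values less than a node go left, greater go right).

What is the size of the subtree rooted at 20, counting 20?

9

Insert 17: tree is empty, so 17 becomes the root.
Insert 40: 40 > 17 → go right. Place as right child of 17.
Insert 20: 20 > 17 → go right; 20 < 40 → go left. Place as left child of 40.
Insert 38: 38 > 17 → go right; 38 < 40 → go left; 38 > 20 → go right. Place as right child of 20.
Insert 16: 16 < 17 → go left. Place as left child of 17.
Insert 42: 42 > 17 → go right; 42 > 40 → go right. Place as right child of 40.
Insert 14: 14 < 17 → go left; 14 < 16 → go left. Place as left child of 16.
Insert 22: 22 > 17 → go right; 22 < 40 → go left; 22 > 20 → go right; 22 < 38 → go left. Place as left child of 38.
Insert 21: 21 > 17 → go right; 21 < 40 → go left; 21 > 20 → go right; 21 < 38 → go left; 21 < 22 → go left. Place as left child of 22.
Insert 23: 23 > 17 → go right; 23 < 40 → go left; 23 > 20 → go right; 23 < 38 → go left; 23 > 22 → go right. Place as right child of 22.
Insert 29: 29 > 17 → go right; 29 < 40 → go left; 29 > 20 → go right; 29 < 38 → go left; 29 > 22 → go right; 29 > 23 → go right. Place as right child of 23.
Insert 24: 24 > 17 → go right; 24 < 40 → go left; 24 > 20 → go right; 24 < 38 → go left; 24 > 22 → go right; 24 > 23 → go right; 24 < 29 → go left. Place as left child of 29.
Insert 35: 35 > 17 → go right; 35 < 40 → go left; 35 > 20 → go right; 35 < 38 → go left; 35 > 22 → go right; 35 > 23 → go right; 35 > 29 → go right. Place as right child of 29.
Insert 26: 26 > 17 → go right; 26 < 40 → go left; 26 > 20 → go right; 26 < 38 → go left; 26 > 22 → go right; 26 > 23 → go right; 26 < 29 → go left; 26 > 24 → go right. Place as right child of 24.

Subtree rooted at 20 contains: 20, 38, 22, 21, 23, 29, 24, 26, 35 — 9 nodes.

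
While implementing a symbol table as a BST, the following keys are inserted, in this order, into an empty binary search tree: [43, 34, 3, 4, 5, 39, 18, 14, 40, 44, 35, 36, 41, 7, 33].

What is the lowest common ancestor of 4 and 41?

Insert 43: tree is empty, so 43 becomes the root.
Insert 34: 34 < 43 → go left. Place as left child of 43.
Insert 3: 3 < 43 → go left; 3 < 34 → go left. Place as left child of 34.
Insert 4: 4 < 43 → go left; 4 < 34 → go left; 4 > 3 → go right. Place as right child of 3.
Insert 5: 5 < 43 → go left; 5 < 34 → go left; 5 > 3 → go right; 5 > 4 → go right. Place as right child of 4.
Insert 39: 39 < 43 → go left; 39 > 34 → go right. Place as right child of 34.
Insert 18: 18 < 43 → go left; 18 < 34 → go left; 18 > 3 → go right; 18 > 4 → go right; 18 > 5 → go right. Place as right child of 5.
Insert 14: 14 < 43 → go left; 14 < 34 → go left; 14 > 3 → go right; 14 > 4 → go right; 14 > 5 → go right; 14 < 18 → go left. Place as left child of 18.
Insert 40: 40 < 43 → go left; 40 > 34 → go right; 40 > 39 → go right. Place as right child of 39.
Insert 44: 44 > 43 → go right. Place as right child of 43.
Insert 35: 35 < 43 → go left; 35 > 34 → go right; 35 < 39 → go left. Place as left child of 39.
Insert 36: 36 < 43 → go left; 36 > 34 → go right; 36 < 39 → go left; 36 > 35 → go right. Place as right child of 35.
Insert 41: 41 < 43 → go left; 41 > 34 → go right; 41 > 39 → go right; 41 > 40 → go right. Place as right child of 40.
Insert 7: 7 < 43 → go left; 7 < 34 → go left; 7 > 3 → go right; 7 > 4 → go right; 7 > 5 → go right; 7 < 18 → go left; 7 < 14 → go left. Place as left child of 14.
Insert 33: 33 < 43 → go left; 33 < 34 → go left; 33 > 3 → go right; 33 > 4 → go right; 33 > 5 → go right; 33 > 18 → go right. Place as right child of 18.

Path to 4: 43 → 34 → 3 → 4
Path to 41: 43 → 34 → 39 → 40 → 41
The paths share a prefix ending at 34, then split left and right.

34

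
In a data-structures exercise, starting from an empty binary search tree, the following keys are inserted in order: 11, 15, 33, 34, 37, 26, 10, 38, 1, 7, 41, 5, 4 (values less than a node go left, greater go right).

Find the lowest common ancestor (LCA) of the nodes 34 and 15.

15

Resulting structure (node: left, right):
  11: L=10, R=15
  15: L=–, R=33
  33: L=26, R=34
  34: L=–, R=37
  37: L=–, R=38
  26: L=–, R=–
  10: L=1, R=–
  38: L=–, R=41
  1: L=–, R=7
  7: L=5, R=–
  41: L=–, R=–
  5: L=4, R=–
  4: L=–, R=–

Path to 34: 11 → 15 → 33 → 34
Path to 15: 11 → 15
15 lies on both paths and is an ancestor of the other node.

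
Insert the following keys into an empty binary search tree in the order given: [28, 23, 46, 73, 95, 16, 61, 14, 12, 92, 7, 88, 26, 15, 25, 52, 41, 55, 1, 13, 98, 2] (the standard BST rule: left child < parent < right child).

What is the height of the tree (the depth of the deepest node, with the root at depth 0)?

28: root
23: left child of 28 (depth 1)
46: right child of 28 (depth 1)
73: right child of 46 (depth 2)
95: right child of 73 (depth 3)
16: left child of 23 (depth 2)
61: left child of 73 (depth 3)
14: left child of 16 (depth 3)
12: left child of 14 (depth 4)
92: left child of 95 (depth 4)
7: left child of 12 (depth 5)
88: left child of 92 (depth 5)
26: right child of 23 (depth 2)
15: right child of 14 (depth 4)
25: left child of 26 (depth 3)
52: left child of 61 (depth 4)
41: left child of 46 (depth 2)
55: right child of 52 (depth 5)
1: left child of 7 (depth 6)
13: right child of 12 (depth 5)
98: right child of 95 (depth 4)
2: right child of 1 (depth 7)

The deepest node is 2 at depth 7.

7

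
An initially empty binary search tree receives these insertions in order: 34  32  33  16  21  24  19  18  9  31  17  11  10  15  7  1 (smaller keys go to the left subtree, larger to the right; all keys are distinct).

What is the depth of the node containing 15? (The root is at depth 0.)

Resulting structure (node: left, right):
  34: L=32, R=–
  32: L=16, R=33
  33: L=–, R=–
  16: L=9, R=21
  21: L=19, R=24
  24: L=–, R=31
  19: L=18, R=–
  18: L=17, R=–
  9: L=7, R=11
  31: L=–, R=–
  17: L=–, R=–
  11: L=10, R=15
  10: L=–, R=–
  15: L=–, R=–
  7: L=1, R=–
  1: L=–, R=–

Path to 15: 34 → 32 → 16 → 9 → 11 → 15, which is 5 edges.

5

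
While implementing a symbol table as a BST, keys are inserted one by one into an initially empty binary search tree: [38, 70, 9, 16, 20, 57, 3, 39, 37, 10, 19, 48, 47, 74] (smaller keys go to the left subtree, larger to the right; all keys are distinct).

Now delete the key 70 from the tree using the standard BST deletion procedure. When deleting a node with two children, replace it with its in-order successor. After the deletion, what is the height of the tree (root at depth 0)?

5

38: root
70: right child of 38 (depth 1)
9: left child of 38 (depth 1)
16: right child of 9 (depth 2)
20: right child of 16 (depth 3)
57: left child of 70 (depth 2)
3: left child of 9 (depth 2)
39: left child of 57 (depth 3)
37: right child of 20 (depth 4)
10: left child of 16 (depth 3)
19: left child of 20 (depth 4)
48: right child of 39 (depth 4)
47: left child of 48 (depth 5)
74: right child of 70 (depth 2)

Delete 70 (two children — replace with in-order successor).
After deletion, deepest node is 47 at depth 5.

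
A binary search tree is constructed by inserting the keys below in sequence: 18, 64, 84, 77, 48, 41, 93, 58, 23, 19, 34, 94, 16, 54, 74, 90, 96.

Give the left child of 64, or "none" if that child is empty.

Resulting structure (node: left, right):
  18: L=16, R=64
  64: L=48, R=84
  84: L=77, R=93
  77: L=74, R=–
  48: L=41, R=58
  41: L=23, R=–
  93: L=90, R=94
  58: L=54, R=–
  23: L=19, R=34
  19: L=–, R=–
  34: L=–, R=–
  94: L=–, R=96
  16: L=–, R=–
  54: L=–, R=–
  74: L=–, R=–
  90: L=–, R=–
  96: L=–, R=–

48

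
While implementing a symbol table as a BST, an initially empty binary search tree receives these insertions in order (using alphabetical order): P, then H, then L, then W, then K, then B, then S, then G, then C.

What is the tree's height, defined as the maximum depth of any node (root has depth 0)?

P: root
H: left child of P (depth 1)
L: right child of H (depth 2)
W: right child of P (depth 1)
K: left child of L (depth 3)
B: left child of H (depth 2)
S: left child of W (depth 2)
G: right child of B (depth 3)
C: left child of G (depth 4)

The deepest node is C at depth 4.

4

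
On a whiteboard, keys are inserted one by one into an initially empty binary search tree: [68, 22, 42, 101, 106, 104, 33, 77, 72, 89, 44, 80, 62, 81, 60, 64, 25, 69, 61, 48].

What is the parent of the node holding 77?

101

68: root
22: left child of 68 (depth 1)
42: right child of 22 (depth 2)
101: right child of 68 (depth 1)
106: right child of 101 (depth 2)
104: left child of 106 (depth 3)
33: left child of 42 (depth 3)
77: left child of 101 (depth 2)
72: left child of 77 (depth 3)
89: right child of 77 (depth 3)
44: right child of 42 (depth 3)
80: left child of 89 (depth 4)
62: right child of 44 (depth 4)
81: right child of 80 (depth 5)
60: left child of 62 (depth 5)
64: right child of 62 (depth 5)
25: left child of 33 (depth 4)
69: left child of 72 (depth 4)
61: right child of 60 (depth 6)
48: left child of 60 (depth 6)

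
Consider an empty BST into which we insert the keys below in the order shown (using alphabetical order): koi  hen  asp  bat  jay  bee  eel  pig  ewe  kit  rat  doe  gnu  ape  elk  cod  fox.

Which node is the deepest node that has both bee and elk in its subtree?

koi: root
hen: left child of koi (depth 1)
asp: left child of hen (depth 2)
bat: right child of asp (depth 3)
jay: right child of hen (depth 2)
bee: right child of bat (depth 4)
eel: right child of bee (depth 5)
pig: right child of koi (depth 1)
ewe: right child of eel (depth 6)
kit: right child of jay (depth 3)
rat: right child of pig (depth 2)
doe: left child of eel (depth 6)
gnu: right child of ewe (depth 7)
ape: left child of asp (depth 3)
elk: left child of ewe (depth 7)
cod: left child of doe (depth 7)
fox: left child of gnu (depth 8)

Path to bee: koi → hen → asp → bat → bee
Path to elk: koi → hen → asp → bat → bee → eel → ewe → elk
bee lies on both paths and is an ancestor of the other node.

bee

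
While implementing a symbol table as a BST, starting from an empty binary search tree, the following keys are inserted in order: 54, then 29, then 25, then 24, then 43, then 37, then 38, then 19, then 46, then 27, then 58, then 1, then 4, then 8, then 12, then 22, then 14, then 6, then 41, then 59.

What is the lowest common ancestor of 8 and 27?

Insert 54: tree is empty, so 54 becomes the root.
Insert 29: 29 < 54 → go left. Place as left child of 54.
Insert 25: 25 < 54 → go left; 25 < 29 → go left. Place as left child of 29.
Insert 24: 24 < 54 → go left; 24 < 29 → go left; 24 < 25 → go left. Place as left child of 25.
Insert 43: 43 < 54 → go left; 43 > 29 → go right. Place as right child of 29.
Insert 37: 37 < 54 → go left; 37 > 29 → go right; 37 < 43 → go left. Place as left child of 43.
Insert 38: 38 < 54 → go left; 38 > 29 → go right; 38 < 43 → go left; 38 > 37 → go right. Place as right child of 37.
Insert 19: 19 < 54 → go left; 19 < 29 → go left; 19 < 25 → go left; 19 < 24 → go left. Place as left child of 24.
Insert 46: 46 < 54 → go left; 46 > 29 → go right; 46 > 43 → go right. Place as right child of 43.
Insert 27: 27 < 54 → go left; 27 < 29 → go left; 27 > 25 → go right. Place as right child of 25.
Insert 58: 58 > 54 → go right. Place as right child of 54.
Insert 1: 1 < 54 → go left; 1 < 29 → go left; 1 < 25 → go left; 1 < 24 → go left; 1 < 19 → go left. Place as left child of 19.
Insert 4: 4 < 54 → go left; 4 < 29 → go left; 4 < 25 → go left; 4 < 24 → go left; 4 < 19 → go left; 4 > 1 → go right. Place as right child of 1.
Insert 8: 8 < 54 → go left; 8 < 29 → go left; 8 < 25 → go left; 8 < 24 → go left; 8 < 19 → go left; 8 > 1 → go right; 8 > 4 → go right. Place as right child of 4.
Insert 12: 12 < 54 → go left; 12 < 29 → go left; 12 < 25 → go left; 12 < 24 → go left; 12 < 19 → go left; 12 > 1 → go right; 12 > 4 → go right; 12 > 8 → go right. Place as right child of 8.
Insert 22: 22 < 54 → go left; 22 < 29 → go left; 22 < 25 → go left; 22 < 24 → go left; 22 > 19 → go right. Place as right child of 19.
Insert 14: 14 < 54 → go left; 14 < 29 → go left; 14 < 25 → go left; 14 < 24 → go left; 14 < 19 → go left; 14 > 1 → go right; 14 > 4 → go right; 14 > 8 → go right; 14 > 12 → go right. Place as right child of 12.
Insert 6: 6 < 54 → go left; 6 < 29 → go left; 6 < 25 → go left; 6 < 24 → go left; 6 < 19 → go left; 6 > 1 → go right; 6 > 4 → go right; 6 < 8 → go left. Place as left child of 8.
Insert 41: 41 < 54 → go left; 41 > 29 → go right; 41 < 43 → go left; 41 > 37 → go right; 41 > 38 → go right. Place as right child of 38.
Insert 59: 59 > 54 → go right; 59 > 58 → go right. Place as right child of 58.

Path to 8: 54 → 29 → 25 → 24 → 19 → 1 → 4 → 8
Path to 27: 54 → 29 → 25 → 27
The paths share a prefix ending at 25, then split left and right.

25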